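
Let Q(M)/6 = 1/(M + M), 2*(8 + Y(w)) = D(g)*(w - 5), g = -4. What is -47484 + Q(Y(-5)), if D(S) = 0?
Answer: -379875/8 ≈ -47484.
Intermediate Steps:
Y(w) = -8 (Y(w) = -8 + (0*(w - 5))/2 = -8 + (0*(-5 + w))/2 = -8 + (½)*0 = -8 + 0 = -8)
Q(M) = 3/M (Q(M) = 6/(M + M) = 6/((2*M)) = 6*(1/(2*M)) = 3/M)
-47484 + Q(Y(-5)) = -47484 + 3/(-8) = -47484 + 3*(-⅛) = -47484 - 3/8 = -379875/8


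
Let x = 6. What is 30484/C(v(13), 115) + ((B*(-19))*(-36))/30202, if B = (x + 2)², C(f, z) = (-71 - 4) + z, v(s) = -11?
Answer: 115303601/151010 ≈ 763.55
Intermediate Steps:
C(f, z) = -75 + z
B = 64 (B = (6 + 2)² = 8² = 64)
30484/C(v(13), 115) + ((B*(-19))*(-36))/30202 = 30484/(-75 + 115) + ((64*(-19))*(-36))/30202 = 30484/40 - 1216*(-36)*(1/30202) = 30484*(1/40) + 43776*(1/30202) = 7621/10 + 21888/15101 = 115303601/151010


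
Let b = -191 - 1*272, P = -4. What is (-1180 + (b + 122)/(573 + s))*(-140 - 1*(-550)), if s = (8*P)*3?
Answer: -230912410/477 ≈ -4.8409e+5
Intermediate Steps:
s = -96 (s = (8*(-4))*3 = -32*3 = -96)
b = -463 (b = -191 - 272 = -463)
(-1180 + (b + 122)/(573 + s))*(-140 - 1*(-550)) = (-1180 + (-463 + 122)/(573 - 96))*(-140 - 1*(-550)) = (-1180 - 341/477)*(-140 + 550) = (-1180 - 341*1/477)*410 = (-1180 - 341/477)*410 = -563201/477*410 = -230912410/477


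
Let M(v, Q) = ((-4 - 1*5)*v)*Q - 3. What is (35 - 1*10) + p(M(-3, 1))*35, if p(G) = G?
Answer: 865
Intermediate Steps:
M(v, Q) = -3 - 9*Q*v (M(v, Q) = ((-4 - 5)*v)*Q - 3 = (-9*v)*Q - 3 = -9*Q*v - 3 = -3 - 9*Q*v)
(35 - 1*10) + p(M(-3, 1))*35 = (35 - 1*10) + (-3 - 9*1*(-3))*35 = (35 - 10) + (-3 + 27)*35 = 25 + 24*35 = 25 + 840 = 865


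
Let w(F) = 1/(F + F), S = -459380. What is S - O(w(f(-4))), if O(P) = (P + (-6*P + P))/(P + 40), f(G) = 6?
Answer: -220961776/481 ≈ -4.5938e+5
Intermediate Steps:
w(F) = 1/(2*F)
O(P) = -4*P/(40 + P) (O(P) = (P - 5*P)/(40 + P) = (-4*P)/(40 + P) = -4*P/(40 + P))
S - O(w(f(-4))) = -459380 - (-4)*(½)/6/(40 + (½)/6) = -459380 - (-4)*(½)*(⅙)/(40 + (½)*(⅙)) = -459380 - (-4)/(12*(40 + 1/12)) = -459380 - (-4)/(12*481/12) = -459380 - (-4)*12/(12*481) = -459380 - 1*(-4/481) = -459380 + 4/481 = -220961776/481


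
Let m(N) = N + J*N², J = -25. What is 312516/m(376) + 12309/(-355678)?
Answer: -3221986818/26186970589 ≈ -0.12304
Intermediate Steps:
m(N) = N - 25*N²
312516/m(376) + 12309/(-355678) = 312516/((376*(1 - 25*376))) + 12309/(-355678) = 312516/((376*(1 - 9400))) + 12309*(-1/355678) = 312516/((376*(-9399))) - 12309/355678 = 312516/(-3534024) - 12309/355678 = 312516*(-1/3534024) - 12309/355678 = -26043/294502 - 12309/355678 = -3221986818/26186970589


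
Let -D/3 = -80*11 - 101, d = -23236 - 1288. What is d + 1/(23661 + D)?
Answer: -652436495/26604 ≈ -24524.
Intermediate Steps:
d = -24524
D = 2943 (D = -3*(-80*11 - 101) = -3*(-880 - 101) = -3*(-981) = 2943)
d + 1/(23661 + D) = -24524 + 1/(23661 + 2943) = -24524 + 1/26604 = -652436495/26604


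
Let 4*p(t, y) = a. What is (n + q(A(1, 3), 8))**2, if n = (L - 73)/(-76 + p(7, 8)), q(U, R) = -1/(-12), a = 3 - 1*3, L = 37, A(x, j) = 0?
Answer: 16129/51984 ≈ 0.31027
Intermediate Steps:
a = 0 (a = 3 - 3 = 0)
p(t, y) = 0 (p(t, y) = (1/4)*0 = 0)
q(U, R) = 1/12 (q(U, R) = -1*(-1/12) = 1/12)
n = 9/19 (n = (37 - 73)/(-76 + 0) = -36/(-76) = -36*(-1/76) = 9/19 ≈ 0.47368)
(n + q(A(1, 3), 8))**2 = (9/19 + 1/12)**2 = (127/228)**2 = 16129/51984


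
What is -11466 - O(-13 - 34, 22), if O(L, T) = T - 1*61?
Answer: -11427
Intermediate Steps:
O(L, T) = -61 + T (O(L, T) = T - 61 = -61 + T)
-11466 - O(-13 - 34, 22) = -11466 - (-61 + 22) = -11466 - 1*(-39) = -11466 + 39 = -11427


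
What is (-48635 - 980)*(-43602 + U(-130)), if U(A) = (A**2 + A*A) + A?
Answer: 492776180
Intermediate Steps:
U(A) = A + 2*A**2 (U(A) = (A**2 + A**2) + A = 2*A**2 + A = A + 2*A**2)
(-48635 - 980)*(-43602 + U(-130)) = (-48635 - 980)*(-43602 - 130*(1 + 2*(-130))) = -49615*(-43602 - 130*(1 - 260)) = -49615*(-43602 - 130*(-259)) = -49615*(-43602 + 33670) = -49615*(-9932) = 492776180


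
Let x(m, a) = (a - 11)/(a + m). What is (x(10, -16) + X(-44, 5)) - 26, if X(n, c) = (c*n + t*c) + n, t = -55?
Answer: -1121/2 ≈ -560.50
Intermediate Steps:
X(n, c) = n - 55*c + c*n (X(n, c) = (c*n - 55*c) + n = (-55*c + c*n) + n = n - 55*c + c*n)
x(m, a) = (-11 + a)/(a + m)
(x(10, -16) + X(-44, 5)) - 26 = ((-11 - 16)/(-16 + 10) + (-44 - 55*5 + 5*(-44))) - 26 = (-27/(-6) + (-44 - 275 - 220)) - 26 = (-⅙*(-27) - 539) - 26 = (9/2 - 539) - 26 = -1069/2 - 26 = -1121/2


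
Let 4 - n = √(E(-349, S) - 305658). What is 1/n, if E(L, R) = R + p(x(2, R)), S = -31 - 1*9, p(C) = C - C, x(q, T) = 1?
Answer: 2/152857 + I*√305698/305714 ≈ 1.3084e-5 + 0.0018086*I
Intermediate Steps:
p(C) = 0
S = -40 (S = -31 - 9 = -40)
E(L, R) = R (E(L, R) = R + 0 = R)
n = 4 - I*√305698 (n = 4 - √(-40 - 305658) = 4 - √(-305698) = 4 - I*√305698 ≈ 4.0 - 552.9*I)
1/n = 1/(4 - I*√305698)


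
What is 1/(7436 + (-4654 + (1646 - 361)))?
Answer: 1/4067 ≈ 0.00024588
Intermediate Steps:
1/(7436 + (-4654 + (1646 - 361))) = 1/(7436 + (-4654 + 1285)) = 1/(7436 - 3369) = 1/4067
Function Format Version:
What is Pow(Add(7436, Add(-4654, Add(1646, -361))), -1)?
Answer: Rational(1, 4067) ≈ 0.00024588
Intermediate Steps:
Pow(Add(7436, Add(-4654, Add(1646, -361))), -1) = Pow(Add(7436, Add(-4654, 1285)), -1) = Pow(Add(7436, -3369), -1) = Pow(4067, -1) = Rational(1, 4067)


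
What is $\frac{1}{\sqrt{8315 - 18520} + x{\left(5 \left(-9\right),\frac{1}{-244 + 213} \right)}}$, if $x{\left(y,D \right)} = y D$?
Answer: $\frac{279}{1961806} - \frac{961 i \sqrt{10205}}{9809030} \approx 0.00014222 - 0.009897 i$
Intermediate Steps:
$x{\left(y,D \right)} = D y$
$\frac{1}{\sqrt{8315 - 18520} + x{\left(5 \left(-9\right),\frac{1}{-244 + 213} \right)}} = \frac{1}{\sqrt{8315 - 18520} + \frac{5 \left(-9\right)}{-244 + 213}} = \frac{1}{\sqrt{-10205} + \frac{1}{-31} \left(-45\right)} = \frac{1}{i \sqrt{10205} - - \frac{45}{31}} = \frac{1}{i \sqrt{10205} + \frac{45}{31}} = \frac{1}{\frac{45}{31} + i \sqrt{10205}}$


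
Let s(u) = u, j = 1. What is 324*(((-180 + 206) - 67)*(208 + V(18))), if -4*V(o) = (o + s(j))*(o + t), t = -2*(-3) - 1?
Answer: -1311795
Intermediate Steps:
t = 5 (t = 6 - 1 = 5)
V(o) = -(1 + o)*(5 + o)/4 (V(o) = -(o + 1)*(o + 5)/4 = -(1 + o)*(5 + o)/4)
324*(((-180 + 206) - 67)*(208 + V(18))) = 324*(((-180 + 206) - 67)*(208 + (-5/4 - 3/2*18 - ¼*18²))) = 324*((26 - 67)*(208 + (-5/4 - 27 - ¼*324))) = 324*(-41*(208 + (-5/4 - 27 - 81))) = 324*(-41*(208 - 437/4)) = 324*(-41*395/4) = 324*(-16195/4) = -1311795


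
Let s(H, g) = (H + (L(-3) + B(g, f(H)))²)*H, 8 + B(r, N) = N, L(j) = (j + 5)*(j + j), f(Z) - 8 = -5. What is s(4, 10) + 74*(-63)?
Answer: -3490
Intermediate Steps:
f(Z) = 3 (f(Z) = 8 - 5 = 3)
L(j) = 2*j*(5 + j) (L(j) = (5 + j)*(2*j) = 2*j*(5 + j))
B(r, N) = -8 + N
s(H, g) = H*(289 + H) (s(H, g) = (H + (2*(-3)*(5 - 3) + (-8 + 3))²)*H = (H + (2*(-3)*2 - 5)²)*H = (H + (-12 - 5)²)*H = (H + (-17)²)*H = (H + 289)*H = (289 + H)*H = H*(289 + H))
s(4, 10) + 74*(-63) = 4*(289 + 4) + 74*(-63) = 4*293 - 4662 = 1172 - 4662 = -3490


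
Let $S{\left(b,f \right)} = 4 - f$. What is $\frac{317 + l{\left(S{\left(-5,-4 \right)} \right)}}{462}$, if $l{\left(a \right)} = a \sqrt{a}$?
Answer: $\frac{317}{462} + \frac{8 \sqrt{2}}{231} \approx 0.73512$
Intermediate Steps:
$l{\left(a \right)} = a^{\frac{3}{2}}$
$\frac{317 + l{\left(S{\left(-5,-4 \right)} \right)}}{462} = \frac{317 + \left(4 - -4\right)^{\frac{3}{2}}}{462} = \left(317 + \left(4 + 4\right)^{\frac{3}{2}}\right) \frac{1}{462} = \left(317 + 8^{\frac{3}{2}}\right) \frac{1}{462} = \left(317 + 16 \sqrt{2}\right) \frac{1}{462} = \frac{317}{462} + \frac{8 \sqrt{2}}{231}$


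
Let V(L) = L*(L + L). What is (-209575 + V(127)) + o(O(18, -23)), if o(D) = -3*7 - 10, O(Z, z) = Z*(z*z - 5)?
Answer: -177348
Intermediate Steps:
O(Z, z) = Z*(-5 + z²) (O(Z, z) = Z*(z² - 5) = Z*(-5 + z²))
o(D) = -31 (o(D) = -21 - 10 = -31)
V(L) = 2*L² (V(L) = L*(2*L) = 2*L²)
(-209575 + V(127)) + o(O(18, -23)) = (-209575 + 2*127²) - 31 = (-209575 + 2*16129) - 31 = (-209575 + 32258) - 31 = -177317 - 31 = -177348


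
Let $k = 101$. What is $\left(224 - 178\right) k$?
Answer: $4646$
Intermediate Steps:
$\left(224 - 178\right) k = \left(224 - 178\right) 101 = 46 \cdot 101 = 4646$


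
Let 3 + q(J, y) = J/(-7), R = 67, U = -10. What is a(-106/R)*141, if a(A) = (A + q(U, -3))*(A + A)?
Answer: 44210268/31423 ≈ 1406.9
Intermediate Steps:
q(J, y) = -3 - J/7 (q(J, y) = -3 + J/(-7) = -3 + J*(-⅐) = -3 - J/7)
a(A) = 2*A*(-11/7 + A) (a(A) = (A + (-3 - ⅐*(-10)))*(A + A) = (A + (-3 + 10/7))*(2*A) = (A - 11/7)*(2*A) = (-11/7 + A)*(2*A) = 2*A*(-11/7 + A))
a(-106/R)*141 = (2*(-106/67)*(-11 + 7*(-106/67))/7)*141 = (2*(-106*1/67)*(-11 + 7*(-106*1/67))/7)*141 = ((2/7)*(-106/67)*(-11 + 7*(-106/67)))*141 = ((2/7)*(-106/67)*(-11 - 742/67))*141 = ((2/7)*(-106/67)*(-1479/67))*141 = (313548/31423)*141 = 44210268/31423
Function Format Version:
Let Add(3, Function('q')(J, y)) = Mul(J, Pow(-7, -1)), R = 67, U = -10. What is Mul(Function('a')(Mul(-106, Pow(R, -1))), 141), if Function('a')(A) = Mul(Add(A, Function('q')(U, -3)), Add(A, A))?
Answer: Rational(44210268, 31423) ≈ 1406.9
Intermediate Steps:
Function('q')(J, y) = Add(-3, Mul(Rational(-1, 7), J)) (Function('q')(J, y) = Add(-3, Mul(J, Pow(-7, -1))) = Add(-3, Mul(J, Rational(-1, 7))) = Add(-3, Mul(Rational(-1, 7), J)))
Function('a')(A) = Mul(2, A, Add(Rational(-11, 7), A)) (Function('a')(A) = Mul(Add(A, Add(-3, Mul(Rational(-1, 7), -10))), Add(A, A)) = Mul(Add(A, Add(-3, Rational(10, 7))), Mul(2, A)) = Mul(Add(A, Rational(-11, 7)), Mul(2, A)) = Mul(Add(Rational(-11, 7), A), Mul(2, A)) = Mul(2, A, Add(Rational(-11, 7), A)))
Mul(Function('a')(Mul(-106, Pow(R, -1))), 141) = Mul(Mul(Rational(2, 7), Mul(-106, Pow(67, -1)), Add(-11, Mul(7, Mul(-106, Pow(67, -1))))), 141) = Mul(Mul(Rational(2, 7), Mul(-106, Rational(1, 67)), Add(-11, Mul(7, Mul(-106, Rational(1, 67))))), 141) = Mul(Mul(Rational(2, 7), Rational(-106, 67), Add(-11, Mul(7, Rational(-106, 67)))), 141) = Mul(Mul(Rational(2, 7), Rational(-106, 67), Add(-11, Rational(-742, 67))), 141) = Mul(Mul(Rational(2, 7), Rational(-106, 67), Rational(-1479, 67)), 141) = Mul(Rational(313548, 31423), 141) = Rational(44210268, 31423)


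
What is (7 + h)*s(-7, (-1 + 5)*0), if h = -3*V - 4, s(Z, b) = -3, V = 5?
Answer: 36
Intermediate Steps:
h = -19 (h = -3*5 - 4 = -15 - 4 = -19)
(7 + h)*s(-7, (-1 + 5)*0) = (7 - 19)*(-3) = -12*(-3) = 36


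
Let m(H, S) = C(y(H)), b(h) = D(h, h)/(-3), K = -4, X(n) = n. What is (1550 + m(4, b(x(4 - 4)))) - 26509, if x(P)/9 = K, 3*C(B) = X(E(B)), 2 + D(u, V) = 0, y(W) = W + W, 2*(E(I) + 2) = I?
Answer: -74875/3 ≈ -24958.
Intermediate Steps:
E(I) = -2 + I/2
y(W) = 2*W
D(u, V) = -2 (D(u, V) = -2 + 0 = -2)
C(B) = -⅔ + B/6 (C(B) = (-2 + B/2)/3 = -⅔ + B/6)
x(P) = -36 (x(P) = 9*(-4) = -36)
b(h) = ⅔ (b(h) = -2/(-3) = -2*(-⅓) = ⅔)
m(H, S) = -⅔ + H/3 (m(H, S) = -⅔ + (2*H)/6 = -⅔ + H/3)
(1550 + m(4, b(x(4 - 4)))) - 26509 = (1550 + (-⅔ + (⅓)*4)) - 26509 = (1550 + (-⅔ + 4/3)) - 26509 = (1550 + ⅔) - 26509 = 4652/3 - 26509 = -74875/3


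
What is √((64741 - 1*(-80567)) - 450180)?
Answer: 2*I*√76218 ≈ 552.15*I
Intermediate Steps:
√((64741 - 1*(-80567)) - 450180) = √((64741 + 80567) - 450180) = √(145308 - 450180) = √(-304872) = 2*I*√76218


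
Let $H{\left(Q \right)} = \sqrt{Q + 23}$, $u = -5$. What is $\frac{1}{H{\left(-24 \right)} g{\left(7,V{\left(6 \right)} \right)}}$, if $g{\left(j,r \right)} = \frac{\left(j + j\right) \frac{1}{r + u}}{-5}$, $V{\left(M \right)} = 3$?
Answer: $- \frac{5 i}{7} \approx - 0.71429 i$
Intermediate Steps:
$H{\left(Q \right)} = \sqrt{23 + Q}$
$g{\left(j,r \right)} = - \frac{2 j}{5 \left(-5 + r\right)}$ ($g{\left(j,r \right)} = \frac{\left(j + j\right) \frac{1}{r - 5}}{-5} = \frac{2 j}{-5 + r} \left(- \frac{1}{5}\right) = - \frac{2 j}{5 \left(-5 + r\right)}$)
$\frac{1}{H{\left(-24 \right)} g{\left(7,V{\left(6 \right)} \right)}} = \frac{1}{\sqrt{23 - 24} \left(\left(-2\right) 7 \frac{1}{-25 + 5 \cdot 3}\right)} = \frac{1}{\sqrt{-1} \left(\left(-2\right) 7 \frac{1}{-25 + 15}\right)} = \frac{1}{i \left(\left(-2\right) 7 \frac{1}{-10}\right)} = \frac{1}{i \left(\left(-2\right) 7 \left(- \frac{1}{10}\right)\right)} = \frac{1}{i \frac{7}{5}} = \frac{1}{\frac{7}{5} i} = - \frac{5 i}{7}$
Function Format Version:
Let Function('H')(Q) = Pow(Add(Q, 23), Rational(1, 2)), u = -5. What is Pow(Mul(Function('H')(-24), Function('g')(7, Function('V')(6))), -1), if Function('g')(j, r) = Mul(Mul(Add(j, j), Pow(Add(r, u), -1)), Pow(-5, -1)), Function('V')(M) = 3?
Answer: Mul(Rational(-5, 7), I) ≈ Mul(-0.71429, I)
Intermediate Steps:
Function('H')(Q) = Pow(Add(23, Q), Rational(1, 2))
Function('g')(j, r) = Mul(Rational(-2, 5), j, Pow(Add(-5, r), -1)) (Function('g')(j, r) = Mul(Mul(Add(j, j), Pow(Add(r, -5), -1)), Pow(-5, -1)) = Mul(Mul(Mul(2, j), Pow(Add(-5, r), -1)), Rational(-1, 5)) = Mul(Mul(2, j, Pow(Add(-5, r), -1)), Rational(-1, 5)) = Mul(Rational(-2, 5), j, Pow(Add(-5, r), -1)))
Pow(Mul(Function('H')(-24), Function('g')(7, Function('V')(6))), -1) = Pow(Mul(Pow(Add(23, -24), Rational(1, 2)), Mul(-2, 7, Pow(Add(-25, Mul(5, 3)), -1))), -1) = Pow(Mul(Pow(-1, Rational(1, 2)), Mul(-2, 7, Pow(Add(-25, 15), -1))), -1) = Pow(Mul(I, Mul(-2, 7, Pow(-10, -1))), -1) = Pow(Mul(I, Mul(-2, 7, Rational(-1, 10))), -1) = Pow(Mul(I, Rational(7, 5)), -1) = Pow(Mul(Rational(7, 5), I), -1) = Mul(Rational(-5, 7), I)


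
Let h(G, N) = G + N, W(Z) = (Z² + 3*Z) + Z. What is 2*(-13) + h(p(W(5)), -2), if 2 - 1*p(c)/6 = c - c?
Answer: -16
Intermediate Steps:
W(Z) = Z² + 4*Z
p(c) = 12 (p(c) = 12 - 6*(c - c) = 12 - 6*0 = 12 + 0 = 12)
2*(-13) + h(p(W(5)), -2) = 2*(-13) + (12 - 2) = -26 + 10 = -16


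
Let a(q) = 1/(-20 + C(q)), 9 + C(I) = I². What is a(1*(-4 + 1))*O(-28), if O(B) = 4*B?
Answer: 28/5 ≈ 5.6000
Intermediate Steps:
C(I) = -9 + I²
a(q) = 1/(-29 + q²) (a(q) = 1/(-20 + (-9 + q²)) = 1/(-29 + q²))
a(1*(-4 + 1))*O(-28) = (4*(-28))/(-29 + (1*(-4 + 1))²) = -112/(-29 + (1*(-3))²) = -112/(-29 + (-3)²) = -112/(-29 + 9) = -112/(-20) = -1/20*(-112) = 28/5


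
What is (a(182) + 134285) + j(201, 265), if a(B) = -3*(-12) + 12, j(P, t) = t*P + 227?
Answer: 187825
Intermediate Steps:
j(P, t) = 227 + P*t (j(P, t) = P*t + 227 = 227 + P*t)
a(B) = 48 (a(B) = 36 + 12 = 48)
(a(182) + 134285) + j(201, 265) = (48 + 134285) + (227 + 201*265) = 134333 + (227 + 53265) = 134333 + 53492 = 187825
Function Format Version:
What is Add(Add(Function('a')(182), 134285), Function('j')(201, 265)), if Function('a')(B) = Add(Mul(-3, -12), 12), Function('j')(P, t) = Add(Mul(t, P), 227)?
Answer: 187825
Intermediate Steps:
Function('j')(P, t) = Add(227, Mul(P, t)) (Function('j')(P, t) = Add(Mul(P, t), 227) = Add(227, Mul(P, t)))
Function('a')(B) = 48 (Function('a')(B) = Add(36, 12) = 48)
Add(Add(Function('a')(182), 134285), Function('j')(201, 265)) = Add(Add(48, 134285), Add(227, Mul(201, 265))) = Add(134333, Add(227, 53265)) = Add(134333, 53492) = 187825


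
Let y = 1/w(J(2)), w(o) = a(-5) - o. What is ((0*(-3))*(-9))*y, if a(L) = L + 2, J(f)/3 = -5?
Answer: 0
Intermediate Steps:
J(f) = -15 (J(f) = 3*(-5) = -15)
a(L) = 2 + L
w(o) = -3 - o (w(o) = (2 - 5) - o = -3 - o)
y = 1/12 (y = 1/(-3 - 1*(-15)) = 1/(-3 + 15) = 1/12 ≈ 0.083333)
((0*(-3))*(-9))*y = ((0*(-3))*(-9))*(1/12) = (0*(-9))*(1/12) = 0*(1/12) = 0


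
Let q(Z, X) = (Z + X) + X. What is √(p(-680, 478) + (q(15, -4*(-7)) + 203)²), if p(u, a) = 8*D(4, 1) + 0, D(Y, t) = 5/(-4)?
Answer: √75066 ≈ 273.98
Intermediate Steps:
q(Z, X) = Z + 2*X (q(Z, X) = (X + Z) + X = Z + 2*X)
D(Y, t) = -5/4 (D(Y, t) = 5*(-¼) = -5/4)
p(u, a) = -10 (p(u, a) = 8*(-5/4) + 0 = -10 + 0 = -10)
√(p(-680, 478) + (q(15, -4*(-7)) + 203)²) = √(-10 + ((15 + 2*(-4*(-7))) + 203)²) = √(-10 + ((15 + 2*28) + 203)²) = √(-10 + ((15 + 56) + 203)²) = √(-10 + (71 + 203)²) = √(-10 + 274²) = √(-10 + 75076) = √75066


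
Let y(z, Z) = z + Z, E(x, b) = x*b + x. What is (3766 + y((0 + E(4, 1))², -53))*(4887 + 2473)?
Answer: 27798720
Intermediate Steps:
E(x, b) = x + b*x (E(x, b) = b*x + x = x + b*x)
y(z, Z) = Z + z
(3766 + y((0 + E(4, 1))², -53))*(4887 + 2473) = (3766 + (-53 + (0 + 4*(1 + 1))²))*(4887 + 2473) = (3766 + (-53 + (0 + 4*2)²))*7360 = (3766 + (-53 + (0 + 8)²))*7360 = (3766 + (-53 + 8²))*7360 = (3766 + (-53 + 64))*7360 = (3766 + 11)*7360 = 3777*7360 = 27798720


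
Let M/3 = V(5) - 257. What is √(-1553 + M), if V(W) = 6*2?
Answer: 4*I*√143 ≈ 47.833*I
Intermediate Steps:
V(W) = 12
M = -735 (M = 3*(12 - 257) = 3*(-245) = -735)
√(-1553 + M) = √(-1553 - 735) = √(-2288) = 4*I*√143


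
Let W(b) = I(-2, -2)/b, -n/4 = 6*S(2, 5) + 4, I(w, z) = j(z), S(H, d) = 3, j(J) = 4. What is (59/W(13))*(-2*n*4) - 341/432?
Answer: 58316203/432 ≈ 1.3499e+5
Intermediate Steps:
I(w, z) = 4
n = -88 (n = -4*(6*3 + 4) = -4*(18 + 4) = -4*22 = -88)
W(b) = 4/b
(59/W(13))*(-2*n*4) - 341/432 = (59/((4/13)))*(-2*(-88)*4) - 341/432 = (59/((4*(1/13))))*(176*4) - 341*1/432 = (59/(4/13))*704 - 341/432 = (59*(13/4))*704 - 341/432 = (767/4)*704 - 341/432 = 134992 - 341/432 = 58316203/432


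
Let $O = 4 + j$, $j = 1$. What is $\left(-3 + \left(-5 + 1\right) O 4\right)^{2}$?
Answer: $6889$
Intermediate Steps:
$O = 5$ ($O = 4 + 1 = 5$)
$\left(-3 + \left(-5 + 1\right) O 4\right)^{2} = \left(-3 + \left(-5 + 1\right) 5 \cdot 4\right)^{2} = \left(-3 + \left(-4\right) 5 \cdot 4\right)^{2} = \left(-3 - 80\right)^{2} = \left(-83\right)^{2} = 6889$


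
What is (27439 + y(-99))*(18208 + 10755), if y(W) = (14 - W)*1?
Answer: 797988576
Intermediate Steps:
y(W) = 14 - W
(27439 + y(-99))*(18208 + 10755) = (27439 + (14 - 1*(-99)))*(18208 + 10755) = (27439 + (14 + 99))*28963 = (27439 + 113)*28963 = 27552*28963 = 797988576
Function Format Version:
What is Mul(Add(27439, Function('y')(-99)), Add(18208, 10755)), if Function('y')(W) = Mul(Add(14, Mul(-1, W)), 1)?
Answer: 797988576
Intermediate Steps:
Function('y')(W) = Add(14, Mul(-1, W))
Mul(Add(27439, Function('y')(-99)), Add(18208, 10755)) = Mul(Add(27439, Add(14, Mul(-1, -99))), Add(18208, 10755)) = Mul(Add(27439, Add(14, 99)), 28963) = Mul(Add(27439, 113), 28963) = Mul(27552, 28963) = 797988576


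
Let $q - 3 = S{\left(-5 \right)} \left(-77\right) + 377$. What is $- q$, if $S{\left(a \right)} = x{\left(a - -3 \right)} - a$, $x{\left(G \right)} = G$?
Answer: $-149$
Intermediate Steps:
$S{\left(a \right)} = 3$ ($S{\left(a \right)} = \left(a - -3\right) - a = \left(a + 3\right) - a = \left(3 + a\right) - a = 3$)
$q = 149$ ($q = 3 + \left(3 \left(-77\right) + 377\right) = 3 + \left(-231 + 377\right) = 3 + 146 = 149$)
$- q = \left(-1\right) 149 = -149$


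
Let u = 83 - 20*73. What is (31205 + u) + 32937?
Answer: 62765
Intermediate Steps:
u = -1377 (u = 83 - 1460 = -1377)
(31205 + u) + 32937 = (31205 - 1377) + 32937 = 29828 + 32937 = 62765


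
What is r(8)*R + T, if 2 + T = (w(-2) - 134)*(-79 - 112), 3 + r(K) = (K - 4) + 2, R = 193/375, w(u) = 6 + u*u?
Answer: 2960443/125 ≈ 23684.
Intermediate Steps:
w(u) = 6 + u²
R = 193/375 (R = 193*(1/375) = 193/375 ≈ 0.51467)
r(K) = -5 + K (r(K) = -3 + ((K - 4) + 2) = -3 + ((-4 + K) + 2) = -3 + (-2 + K) = -5 + K)
T = 23682 (T = -2 + ((6 + (-2)²) - 134)*(-79 - 112) = -2 + ((6 + 4) - 134)*(-191) = -2 + (10 - 134)*(-191) = -2 - 124*(-191) = -2 + 23684 = 23682)
r(8)*R + T = (-5 + 8)*(193/375) + 23682 = 3*(193/375) + 23682 = 193/125 + 23682 = 2960443/125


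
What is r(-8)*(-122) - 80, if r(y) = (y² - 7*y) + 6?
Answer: -15452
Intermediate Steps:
r(y) = 6 + y² - 7*y
r(-8)*(-122) - 80 = (6 + (-8)² - 7*(-8))*(-122) - 80 = (6 + 64 + 56)*(-122) - 80 = 126*(-122) - 80 = -15372 - 80 = -15452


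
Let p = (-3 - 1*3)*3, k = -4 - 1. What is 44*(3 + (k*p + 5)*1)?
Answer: 4312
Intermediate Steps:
k = -5
p = -18 (p = (-3 - 3)*3 = -6*3 = -18)
44*(3 + (k*p + 5)*1) = 44*(3 + (-5*(-18) + 5)*1) = 44*(3 + (90 + 5)*1) = 44*(3 + 95*1) = 44*(3 + 95) = 44*98 = 4312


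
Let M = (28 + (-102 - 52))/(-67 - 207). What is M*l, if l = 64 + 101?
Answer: 10395/137 ≈ 75.876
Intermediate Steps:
l = 165
M = 63/137 (M = (28 - 154)/(-274) = -126*(-1/274) = 63/137 ≈ 0.45985)
M*l = (63/137)*165 = 10395/137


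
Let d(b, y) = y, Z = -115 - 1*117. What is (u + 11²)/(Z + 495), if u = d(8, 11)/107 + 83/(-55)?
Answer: 703809/1547755 ≈ 0.45473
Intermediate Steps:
Z = -232 (Z = -115 - 117 = -232)
u = -8276/5885 (u = 11/107 + 83/(-55) = 11*(1/107) + 83*(-1/55) = 11/107 - 83/55 = -8276/5885 ≈ -1.4063)
(u + 11²)/(Z + 495) = (-8276/5885 + 11²)/(-232 + 495) = (-8276/5885 + 121)/263 = (703809/5885)*(1/263) = 703809/1547755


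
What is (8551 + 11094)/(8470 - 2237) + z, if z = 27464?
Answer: 171202757/6233 ≈ 27467.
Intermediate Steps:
(8551 + 11094)/(8470 - 2237) + z = (8551 + 11094)/(8470 - 2237) + 27464 = 19645/6233 + 27464 = 171202757/6233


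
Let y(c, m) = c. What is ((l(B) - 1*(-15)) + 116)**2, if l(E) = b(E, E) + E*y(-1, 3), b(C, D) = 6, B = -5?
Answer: 20164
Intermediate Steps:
l(E) = 6 - E (l(E) = 6 + E*(-1) = 6 - E)
((l(B) - 1*(-15)) + 116)**2 = (((6 - 1*(-5)) - 1*(-15)) + 116)**2 = (((6 + 5) + 15) + 116)**2 = ((11 + 15) + 116)**2 = (26 + 116)**2 = 142**2 = 20164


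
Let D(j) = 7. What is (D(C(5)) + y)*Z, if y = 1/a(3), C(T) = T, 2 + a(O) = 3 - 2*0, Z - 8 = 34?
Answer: 336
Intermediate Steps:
Z = 42 (Z = 8 + 34 = 42)
a(O) = 1 (a(O) = -2 + (3 - 2*0) = -2 + (3 + 0) = -2 + 3 = 1)
y = 1 (y = 1/1 = 1)
(D(C(5)) + y)*Z = (7 + 1)*42 = 8*42 = 336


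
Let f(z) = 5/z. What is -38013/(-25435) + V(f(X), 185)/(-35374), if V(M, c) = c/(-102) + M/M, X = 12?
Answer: 137158641029/91773244380 ≈ 1.4945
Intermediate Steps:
V(M, c) = 1 - c/102 (V(M, c) = c*(-1/102) + 1 = -c/102 + 1 = 1 - c/102)
-38013/(-25435) + V(f(X), 185)/(-35374) = -38013/(-25435) + (1 - 1/102*185)/(-35374) = -38013*(-1/25435) + (1 - 185/102)*(-1/35374) = 38013/25435 - 83/102*(-1/35374) = 38013/25435 + 83/3608148 = 137158641029/91773244380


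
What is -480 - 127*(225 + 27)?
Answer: -32484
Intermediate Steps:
-480 - 127*(225 + 27) = -480 - 127*252 = -480 - 32004 = -32484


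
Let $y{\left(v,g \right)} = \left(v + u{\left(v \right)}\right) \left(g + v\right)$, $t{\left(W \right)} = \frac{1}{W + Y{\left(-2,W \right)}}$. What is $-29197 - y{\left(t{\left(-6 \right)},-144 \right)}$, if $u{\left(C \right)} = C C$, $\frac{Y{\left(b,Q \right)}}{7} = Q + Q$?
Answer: $- \frac{21285766529}{729000} \approx -29199.0$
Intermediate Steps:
$Y{\left(b,Q \right)} = 14 Q$ ($Y{\left(b,Q \right)} = 7 \left(Q + Q\right) = 7 \cdot 2 Q = 14 Q$)
$t{\left(W \right)} = \frac{1}{15 W}$ ($t{\left(W \right)} = \frac{1}{W + 14 W} = \frac{1}{15 W}$)
$u{\left(C \right)} = C^{2}$
$y{\left(v,g \right)} = \left(g + v\right) \left(v + v^{2}\right)$ ($y{\left(v,g \right)} = \left(v + v^{2}\right) \left(g + v\right) = \left(g + v\right) \left(v + v^{2}\right)$)
$-29197 - y{\left(t{\left(-6 \right)},-144 \right)} = -29197 - \frac{1}{15 \left(-6\right)} \left(-144 + \frac{1}{15 \left(-6\right)} + \left(\frac{1}{15 \left(-6\right)}\right)^{2} - 144 \frac{1}{15 \left(-6\right)}\right) = -29197 - \frac{1}{15} \left(- \frac{1}{6}\right) \left(-144 + \frac{1}{15} \left(- \frac{1}{6}\right) + \left(\frac{1}{15} \left(- \frac{1}{6}\right)\right)^{2} - 144 \cdot \frac{1}{15} \left(- \frac{1}{6}\right)\right) = -29197 - - \frac{-144 - \frac{1}{90} + \left(- \frac{1}{90}\right)^{2} - - \frac{8}{5}}{90} = -29197 - - \frac{-144 - \frac{1}{90} + \frac{1}{8100} + \frac{8}{5}}{90} = -29197 - \left(- \frac{1}{90}\right) \left(- \frac{1153529}{8100}\right) = -29197 - \frac{1153529}{729000} = - \frac{21285766529}{729000}$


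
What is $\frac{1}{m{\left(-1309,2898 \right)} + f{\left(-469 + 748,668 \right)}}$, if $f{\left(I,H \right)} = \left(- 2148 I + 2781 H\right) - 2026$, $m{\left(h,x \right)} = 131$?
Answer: $\frac{1}{1256521} \approx 7.9585 \cdot 10^{-7}$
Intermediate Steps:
$f{\left(I,H \right)} = -2026 - 2148 I + 2781 H$
$\frac{1}{m{\left(-1309,2898 \right)} + f{\left(-469 + 748,668 \right)}} = \frac{1}{131 - \left(-1855682 + 2148 \left(-469 + 748\right)\right)} = \frac{1}{131 - -1256390} = \frac{1}{131 + 1256390} = \frac{1}{1256521}$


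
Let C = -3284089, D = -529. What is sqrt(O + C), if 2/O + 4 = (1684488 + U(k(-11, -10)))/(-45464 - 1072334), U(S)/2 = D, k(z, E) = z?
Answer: I*sqrt(31099810637366019347)/3077311 ≈ 1812.2*I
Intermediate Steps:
U(S) = -1058 (U(S) = 2*(-529) = -1058)
O = -1117798/3077311 (O = 2/(-4 + (1684488 - 1058)/(-45464 - 1072334)) = 2/(-4 + 1683430/(-1117798)) = 2/(-4 + 1683430*(-1/1117798)) = 2/(-4 - 841715/558899) = 2/(-3077311/558899) = 2*(-558899/3077311) = -1117798/3077311 ≈ -0.36324)
sqrt(O + C) = sqrt(-1117798/3077311 - 3284089) = sqrt(-10106164322477/3077311) = I*sqrt(31099810637366019347)/3077311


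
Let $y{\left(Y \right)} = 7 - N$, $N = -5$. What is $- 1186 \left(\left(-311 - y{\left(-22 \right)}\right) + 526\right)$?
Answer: $-240758$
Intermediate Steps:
$y{\left(Y \right)} = 12$ ($y{\left(Y \right)} = 7 - -5 = 7 + 5 = 12$)
$- 1186 \left(\left(-311 - y{\left(-22 \right)}\right) + 526\right) = - 1186 \left(\left(-311 - 12\right) + 526\right) = - 1186 \left(-323 + 526\right) = \left(-1186\right) 203 = -240758$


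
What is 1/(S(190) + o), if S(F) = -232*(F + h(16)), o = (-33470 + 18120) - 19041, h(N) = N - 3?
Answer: -1/81487 ≈ -1.2272e-5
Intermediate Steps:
h(N) = -3 + N
o = -34391 (o = -15350 - 19041 = -34391)
S(F) = -3016 - 232*F (S(F) = -232*(F + (-3 + 16)) = -232*(F + 13) = -232*(13 + F) = -3016 - 232*F)
1/(S(190) + o) = 1/((-3016 - 232*190) - 34391) = 1/((-3016 - 44080) - 34391) = 1/(-47096 - 34391) = 1/(-81487) = -1/81487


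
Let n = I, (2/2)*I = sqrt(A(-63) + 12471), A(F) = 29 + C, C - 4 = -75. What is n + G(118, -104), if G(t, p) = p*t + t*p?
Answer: -24544 + 3*sqrt(1381) ≈ -24433.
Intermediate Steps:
C = -71 (C = 4 - 75 = -71)
G(t, p) = 2*p*t (G(t, p) = p*t + p*t = 2*p*t)
A(F) = -42 (A(F) = 29 - 71 = -42)
I = 3*sqrt(1381) (I = sqrt(-42 + 12471) = sqrt(12429) = 3*sqrt(1381) ≈ 111.49)
n = 3*sqrt(1381) ≈ 111.49
n + G(118, -104) = 3*sqrt(1381) + 2*(-104)*118 = 3*sqrt(1381) - 24544 = -24544 + 3*sqrt(1381)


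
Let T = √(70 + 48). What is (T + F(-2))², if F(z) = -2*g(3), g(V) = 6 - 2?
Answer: (8 - √118)² ≈ 8.1955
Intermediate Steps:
g(V) = 4
T = √118 ≈ 10.863
F(z) = -8 (F(z) = -2*4 = -8)
(T + F(-2))² = (√118 - 8)² = (-8 + √118)²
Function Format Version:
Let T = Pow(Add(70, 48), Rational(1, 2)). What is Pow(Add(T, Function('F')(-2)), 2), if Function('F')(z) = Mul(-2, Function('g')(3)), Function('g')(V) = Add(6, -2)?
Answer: Pow(Add(8, Mul(-1, Pow(118, Rational(1, 2)))), 2) ≈ 8.1955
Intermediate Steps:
Function('g')(V) = 4
T = Pow(118, Rational(1, 2)) ≈ 10.863
Function('F')(z) = -8 (Function('F')(z) = Mul(-2, 4) = -8)
Pow(Add(T, Function('F')(-2)), 2) = Pow(Add(Pow(118, Rational(1, 2)), -8), 2) = Pow(Add(-8, Pow(118, Rational(1, 2))), 2)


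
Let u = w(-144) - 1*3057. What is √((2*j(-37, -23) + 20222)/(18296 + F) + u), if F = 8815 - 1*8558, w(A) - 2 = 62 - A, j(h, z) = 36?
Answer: I*√980288627259/18553 ≈ 53.366*I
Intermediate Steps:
w(A) = 64 - A (w(A) = 2 + (62 - A) = 64 - A)
F = 257 (F = 8815 - 8558 = 257)
u = -2849 (u = (64 - 1*(-144)) - 1*3057 = (64 + 144) - 3057 = 208 - 3057 = -2849)
√((2*j(-37, -23) + 20222)/(18296 + F) + u) = √((2*36 + 20222)/(18296 + 257) - 2849) = √((72 + 20222)/18553 - 2849) = √(20294*(1/18553) - 2849) = √(20294/18553 - 2849) = √(-52837203/18553) = I*√980288627259/18553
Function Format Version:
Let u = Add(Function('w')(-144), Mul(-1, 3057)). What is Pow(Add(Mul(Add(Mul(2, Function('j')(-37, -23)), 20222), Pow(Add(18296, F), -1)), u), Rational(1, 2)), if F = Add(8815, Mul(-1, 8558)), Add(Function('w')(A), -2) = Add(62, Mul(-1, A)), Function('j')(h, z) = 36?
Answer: Mul(Rational(1, 18553), I, Pow(980288627259, Rational(1, 2))) ≈ Mul(53.366, I)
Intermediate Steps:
Function('w')(A) = Add(64, Mul(-1, A)) (Function('w')(A) = Add(2, Add(62, Mul(-1, A))) = Add(64, Mul(-1, A)))
F = 257 (F = Add(8815, -8558) = 257)
u = -2849 (u = Add(Add(64, Mul(-1, -144)), Mul(-1, 3057)) = Add(Add(64, 144), -3057) = Add(208, -3057) = -2849)
Pow(Add(Mul(Add(Mul(2, Function('j')(-37, -23)), 20222), Pow(Add(18296, F), -1)), u), Rational(1, 2)) = Pow(Add(Mul(Add(Mul(2, 36), 20222), Pow(Add(18296, 257), -1)), -2849), Rational(1, 2)) = Pow(Add(Mul(Add(72, 20222), Pow(18553, -1)), -2849), Rational(1, 2)) = Pow(Add(Mul(20294, Rational(1, 18553)), -2849), Rational(1, 2)) = Pow(Add(Rational(20294, 18553), -2849), Rational(1, 2)) = Pow(Rational(-52837203, 18553), Rational(1, 2)) = Mul(Rational(1, 18553), I, Pow(980288627259, Rational(1, 2)))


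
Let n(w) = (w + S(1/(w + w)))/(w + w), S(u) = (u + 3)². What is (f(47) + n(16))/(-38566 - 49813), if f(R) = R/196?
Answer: -1648881/141904150528 ≈ -1.1620e-5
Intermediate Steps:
S(u) = (3 + u)²
n(w) = (w + (3 + 1/(2*w))²)/(2*w) (n(w) = (w + (3 + 1/(w + w))²)/(w + w) = (w + (3 + 1/(2*w))²)/((2*w)) = (w + (3 + 1/(2*w))²)*(1/(2*w)) = (w + (3 + 1/(2*w))²)/(2*w))
f(R) = R/196 (f(R) = R*(1/196) = R/196)
(f(47) + n(16))/(-38566 - 49813) = ((1/196)*47 + (½ + (⅛)*(1 + 6*16)²/16³))/(-38566 - 49813) = (47/196 + (½ + (⅛)*(1/4096)*(1 + 96)²))/(-88379) = (47/196 + (½ + (⅛)*(1/4096)*97²))*(-1/88379) = (47/196 + (½ + (⅛)*(1/4096)*9409))*(-1/88379) = (47/196 + (½ + 9409/32768))*(-1/88379) = (47/196 + 25793/32768)*(-1/88379) = (1648881/1605632)*(-1/88379) = -1648881/141904150528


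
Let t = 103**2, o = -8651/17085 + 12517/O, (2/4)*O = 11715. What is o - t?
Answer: -283119198929/26686770 ≈ -10609.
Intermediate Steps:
O = 23430 (O = 2*11715 = 23430)
o = 744001/26686770 (o = -8651/17085 + 12517/23430 = 744001/26686770 ≈ 0.027879)
t = 10609
o - t = 744001/26686770 - 1*10609 = 744001/26686770 - 10609 = -283119198929/26686770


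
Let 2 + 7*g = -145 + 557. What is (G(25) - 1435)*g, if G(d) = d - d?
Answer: -84050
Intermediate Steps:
g = 410/7 (g = -2/7 + (-145 + 557)/7 = -2/7 + (1/7)*412 = -2/7 + 412/7 = 410/7 ≈ 58.571)
G(d) = 0
(G(25) - 1435)*g = (0 - 1435)*(410/7) = -1435*410/7 = -84050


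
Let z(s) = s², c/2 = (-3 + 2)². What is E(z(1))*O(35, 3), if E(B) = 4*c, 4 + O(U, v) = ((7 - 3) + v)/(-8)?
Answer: -39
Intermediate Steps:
c = 2 (c = 2*(-3 + 2)² = 2*(-1)² = 2*1 = 2)
O(U, v) = -9/2 - v/8 (O(U, v) = -4 + ((7 - 3) + v)/(-8) = -4 + (4 + v)*(-⅛) = -4 + (-½ - v/8) = -9/2 - v/8)
E(B) = 8 (E(B) = 4*2 = 8)
E(z(1))*O(35, 3) = 8*(-9/2 - ⅛*3) = 8*(-9/2 - 3/8) = 8*(-39/8) = -39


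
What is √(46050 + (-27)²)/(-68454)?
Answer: -√46779/68454 ≈ -0.0031596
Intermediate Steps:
√(46050 + (-27)²)/(-68454) = √(46050 + 729)*(-1/68454) = √46779*(-1/68454) = -√46779/68454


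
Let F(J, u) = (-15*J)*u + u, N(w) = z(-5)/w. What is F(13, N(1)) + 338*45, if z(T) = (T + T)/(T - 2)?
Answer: 104530/7 ≈ 14933.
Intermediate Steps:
z(T) = 2*T/(-2 + T) (z(T) = (2*T)/(-2 + T) = 2*T/(-2 + T))
N(w) = 10/(7*w) (N(w) = (2*(-5)/(-2 - 5))/w = (2*(-5)/(-7))/w = (2*(-5)*(-⅐))/w = 10/(7*w))
F(J, u) = u - 15*J*u (F(J, u) = -15*J*u + u = u - 15*J*u)
F(13, N(1)) + 338*45 = ((10/7)/1)*(1 - 15*13) + 338*45 = ((10/7)*1)*(1 - 195) + 15210 = (10/7)*(-194) + 15210 = -1940/7 + 15210 = 104530/7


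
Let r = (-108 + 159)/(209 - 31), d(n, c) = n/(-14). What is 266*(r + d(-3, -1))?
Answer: 11856/89 ≈ 133.21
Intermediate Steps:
d(n, c) = -n/14 (d(n, c) = n*(-1/14) = -n/14)
r = 51/178 ≈ 0.28652
266*(r + d(-3, -1)) = 266*(51/178 - 1/14*(-3)) = 266*(51/178 + 3/14) = 266*(312/623) = 11856/89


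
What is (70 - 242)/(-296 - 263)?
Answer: 4/13 ≈ 0.30769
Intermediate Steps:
(70 - 242)/(-296 - 263) = -172/(-559) = -172*(-1/559) = 4/13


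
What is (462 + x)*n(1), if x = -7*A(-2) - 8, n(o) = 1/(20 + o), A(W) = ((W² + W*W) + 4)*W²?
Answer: 118/21 ≈ 5.6190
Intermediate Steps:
A(W) = W²*(4 + 2*W²) (A(W) = ((W² + W²) + 4)*W² = (2*W² + 4)*W² = (4 + 2*W²)*W² = W²*(4 + 2*W²))
x = -344 (x = -14*(-2)²*(2 + (-2)²) - 8 = -14*4*(2 + 4) - 8 = -14*4*6 - 8 = -7*48 - 8 = -336 - 8 = -344)
(462 + x)*n(1) = (462 - 344)/(20 + 1) = 118/21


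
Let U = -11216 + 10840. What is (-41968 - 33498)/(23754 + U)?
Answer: -37733/11689 ≈ -3.2281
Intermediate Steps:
U = -376
(-41968 - 33498)/(23754 + U) = (-41968 - 33498)/(23754 - 376) = -75466/23378 = -75466*1/23378 = -37733/11689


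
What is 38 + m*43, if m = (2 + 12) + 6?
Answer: 898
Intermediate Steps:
m = 20 (m = 14 + 6 = 20)
38 + m*43 = 38 + 20*43 = 38 + 860 = 898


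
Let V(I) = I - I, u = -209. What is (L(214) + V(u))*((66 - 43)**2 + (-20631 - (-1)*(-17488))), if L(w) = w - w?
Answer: 0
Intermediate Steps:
L(w) = 0
V(I) = 0
(L(214) + V(u))*((66 - 43)**2 + (-20631 - (-1)*(-17488))) = (0 + 0)*((66 - 43)**2 + (-20631 - (-1)*(-17488))) = 0*(23**2 + (-20631 - 1*17488)) = 0*(529 + (-20631 - 17488)) = 0*(529 - 38119) = 0*(-37590) = 0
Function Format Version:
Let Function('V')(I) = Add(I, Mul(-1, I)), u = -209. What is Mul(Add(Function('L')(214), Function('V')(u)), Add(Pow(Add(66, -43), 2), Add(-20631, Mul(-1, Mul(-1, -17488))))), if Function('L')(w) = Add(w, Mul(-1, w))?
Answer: 0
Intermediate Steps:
Function('L')(w) = 0
Function('V')(I) = 0
Mul(Add(Function('L')(214), Function('V')(u)), Add(Pow(Add(66, -43), 2), Add(-20631, Mul(-1, Mul(-1, -17488))))) = Mul(Add(0, 0), Add(Pow(Add(66, -43), 2), Add(-20631, Mul(-1, Mul(-1, -17488))))) = Mul(0, Add(Pow(23, 2), Add(-20631, Mul(-1, 17488)))) = Mul(0, Add(529, Add(-20631, -17488))) = Mul(0, Add(529, -38119)) = Mul(0, -37590) = 0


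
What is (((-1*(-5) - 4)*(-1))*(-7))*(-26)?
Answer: -182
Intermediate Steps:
(((-1*(-5) - 4)*(-1))*(-7))*(-26) = (((5 - 4)*(-1))*(-7))*(-26) = ((1*(-1))*(-7))*(-26) = -1*(-7)*(-26) = 7*(-26) = -182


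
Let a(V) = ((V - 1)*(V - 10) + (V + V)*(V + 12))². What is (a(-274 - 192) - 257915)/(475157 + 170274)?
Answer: 416566718485/645431 ≈ 6.4541e+5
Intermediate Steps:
a(V) = ((-1 + V)*(-10 + V) + 2*V*(12 + V))² (a(V) = ((-1 + V)*(-10 + V) + (2*V)*(12 + V))² = ((-1 + V)*(-10 + V) + 2*V*(12 + V))²)
(a(-274 - 192) - 257915)/(475157 + 170274) = ((10 + 3*(-274 - 192)² + 13*(-274 - 192))² - 257915)/(475157 + 170274) = ((10 + 3*(-466)² + 13*(-466))² - 257915)/645431 = ((10 + 3*217156 - 6058)² - 257915)*(1/645431) = ((10 + 651468 - 6058)² - 257915)*(1/645431) = (645420² - 257915)*(1/645431) = (416566976400 - 257915)*(1/645431) = 416566718485*(1/645431) = 416566718485/645431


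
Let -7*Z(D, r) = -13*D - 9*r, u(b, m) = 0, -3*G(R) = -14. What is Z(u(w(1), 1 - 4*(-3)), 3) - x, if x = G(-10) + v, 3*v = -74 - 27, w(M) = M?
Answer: 230/7 ≈ 32.857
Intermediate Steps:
G(R) = 14/3 (G(R) = -⅓*(-14) = 14/3)
v = -101/3 (v = (-74 - 27)/3 = (⅓)*(-101) = -101/3 ≈ -33.667)
x = -29 (x = 14/3 - 101/3 = -29)
Z(D, r) = 9*r/7 + 13*D/7 (Z(D, r) = -(-13*D - 9*r)/7 = 9*r/7 + 13*D/7)
Z(u(w(1), 1 - 4*(-3)), 3) - x = ((9/7)*3 + (13/7)*0) - 1*(-29) = (27/7 + 0) + 29 = 27/7 + 29 = 230/7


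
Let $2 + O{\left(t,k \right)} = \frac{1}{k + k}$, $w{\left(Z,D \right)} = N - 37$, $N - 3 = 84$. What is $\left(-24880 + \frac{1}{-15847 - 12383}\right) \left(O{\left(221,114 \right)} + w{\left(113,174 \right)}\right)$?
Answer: $- \frac{1537471295789}{1287288} \approx -1.1943 \cdot 10^{6}$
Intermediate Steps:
$N = 87$ ($N = 3 + 84 = 87$)
$w{\left(Z,D \right)} = 50$ ($w{\left(Z,D \right)} = 87 - 37 = 50$)
$O{\left(t,k \right)} = -2 + \frac{1}{2 k}$ ($O{\left(t,k \right)} = -2 + \frac{1}{k + k} = -2 + \frac{1}{2 k}$)
$\left(-24880 + \frac{1}{-15847 - 12383}\right) \left(O{\left(221,114 \right)} + w{\left(113,174 \right)}\right) = \left(-24880 + \frac{1}{-15847 - 12383}\right) \left(\left(-2 + \frac{1}{2 \cdot 114}\right) + 50\right) = \left(-24880 + \frac{1}{-28230}\right) \left(\left(-2 + \frac{1}{2} \cdot \frac{1}{114}\right) + 50\right) = \left(-24880 - \frac{1}{28230}\right) \left(\left(-2 + \frac{1}{228}\right) + 50\right) = - \frac{702362401 \left(- \frac{455}{228} + 50\right)}{28230} = \left(- \frac{702362401}{28230}\right) \frac{10945}{228} = - \frac{1537471295789}{1287288}$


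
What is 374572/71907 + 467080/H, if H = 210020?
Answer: 510245150/68645037 ≈ 7.4331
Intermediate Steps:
374572/71907 + 467080/H = 374572/71907 + 467080/210020 = 374572*(1/71907) + 467080*(1/210020) = 34052/6537 + 23354/10501 = 510245150/68645037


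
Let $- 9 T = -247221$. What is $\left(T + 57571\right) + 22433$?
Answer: $107473$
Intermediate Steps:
$T = 27469$ ($T = \left(- \frac{1}{9}\right) \left(-247221\right) = 27469$)
$\left(T + 57571\right) + 22433 = \left(27469 + 57571\right) + 22433 = 85040 + 22433 = 107473$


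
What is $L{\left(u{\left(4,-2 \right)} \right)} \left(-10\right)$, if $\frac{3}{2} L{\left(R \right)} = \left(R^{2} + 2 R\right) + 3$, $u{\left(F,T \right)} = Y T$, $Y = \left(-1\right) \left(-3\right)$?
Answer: $-180$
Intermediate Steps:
$Y = 3$
$u{\left(F,T \right)} = 3 T$
$L{\left(R \right)} = 2 + \frac{2 R^{2}}{3} + \frac{4 R}{3}$ ($L{\left(R \right)} = \frac{2 \left(\left(R^{2} + 2 R\right) + 3\right)}{3} = \frac{2 \left(3 + R^{2} + 2 R\right)}{3} = 2 + \frac{2 R^{2}}{3} + \frac{4 R}{3}$)
$L{\left(u{\left(4,-2 \right)} \right)} \left(-10\right) = \left(2 + \frac{2 \left(3 \left(-2\right)\right)^{2}}{3} + \frac{4 \cdot 3 \left(-2\right)}{3}\right) \left(-10\right) = \left(2 + \frac{2 \left(-6\right)^{2}}{3} + \frac{4}{3} \left(-6\right)\right) \left(-10\right) = \left(2 + \frac{2}{3} \cdot 36 - 8\right) \left(-10\right) = \left(2 + 24 - 8\right) \left(-10\right) = 18 \left(-10\right) = -180$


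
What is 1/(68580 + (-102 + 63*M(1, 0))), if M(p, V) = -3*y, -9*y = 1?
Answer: 1/68499 ≈ 1.4599e-5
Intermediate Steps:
y = -⅑ (y = -⅑*1 = -⅑ ≈ -0.11111)
M(p, V) = ⅓ (M(p, V) = -3*(-⅑) = ⅓)
1/(68580 + (-102 + 63*M(1, 0))) = 1/(68580 + (-102 + 63*(⅓))) = 1/(68580 + (-102 + 21)) = 1/(68580 - 81) = 1/68499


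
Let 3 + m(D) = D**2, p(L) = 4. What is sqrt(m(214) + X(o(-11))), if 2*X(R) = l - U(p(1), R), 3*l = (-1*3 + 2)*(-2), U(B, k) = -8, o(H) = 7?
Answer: 4*sqrt(25761)/3 ≈ 214.00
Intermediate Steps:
l = 2/3 (l = ((-1*3 + 2)*(-2))/3 = ((-3 + 2)*(-2))/3 = (-1*(-2))/3 = (1/3)*2 = 2/3 ≈ 0.66667)
X(R) = 13/3 (X(R) = (2/3 - 1*(-8))/2 = (2/3 + 8)/2 = (1/2)*(26/3) = 13/3)
m(D) = -3 + D**2
sqrt(m(214) + X(o(-11))) = sqrt((-3 + 214**2) + 13/3) = sqrt((-3 + 45796) + 13/3) = sqrt(45793 + 13/3) = sqrt(137392/3) = 4*sqrt(25761)/3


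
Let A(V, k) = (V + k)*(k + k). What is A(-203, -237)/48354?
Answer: 34760/8059 ≈ 4.3132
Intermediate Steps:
A(V, k) = 2*k*(V + k) (A(V, k) = (V + k)*(2*k) = 2*k*(V + k))
A(-203, -237)/48354 = (2*(-237)*(-203 - 237))/48354 = (2*(-237)*(-440))*(1/48354) = 208560*(1/48354) = 34760/8059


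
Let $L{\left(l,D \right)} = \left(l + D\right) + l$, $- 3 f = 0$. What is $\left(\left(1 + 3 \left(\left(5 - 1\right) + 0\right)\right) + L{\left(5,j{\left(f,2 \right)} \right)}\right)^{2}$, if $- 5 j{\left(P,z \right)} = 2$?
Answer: $\frac{12769}{25} \approx 510.76$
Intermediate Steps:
$f = 0$ ($f = \left(- \frac{1}{3}\right) 0 = 0$)
$j{\left(P,z \right)} = - \frac{2}{5}$ ($j{\left(P,z \right)} = \left(- \frac{1}{5}\right) 2 = - \frac{2}{5}$)
$L{\left(l,D \right)} = D + 2 l$ ($L{\left(l,D \right)} = \left(D + l\right) + l = D + 2 l$)
$\left(\left(1 + 3 \left(\left(5 - 1\right) + 0\right)\right) + L{\left(5,j{\left(f,2 \right)} \right)}\right)^{2} = \left(\left(1 + 3 \left(\left(5 - 1\right) + 0\right)\right) + \left(- \frac{2}{5} + 2 \cdot 5\right)\right)^{2} = \left(\left(1 + 3 \left(4 + 0\right)\right) + \left(- \frac{2}{5} + 10\right)\right)^{2} = \left(\left(1 + 3 \cdot 4\right) + \frac{48}{5}\right)^{2} = \left(\left(1 + 12\right) + \frac{48}{5}\right)^{2} = \left(13 + \frac{48}{5}\right)^{2} = \left(\frac{113}{5}\right)^{2} = \frac{12769}{25}$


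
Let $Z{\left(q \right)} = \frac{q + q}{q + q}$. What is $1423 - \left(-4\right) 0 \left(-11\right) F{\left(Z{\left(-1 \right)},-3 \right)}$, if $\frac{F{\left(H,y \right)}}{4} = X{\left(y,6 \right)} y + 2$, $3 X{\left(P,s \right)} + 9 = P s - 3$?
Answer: $1423$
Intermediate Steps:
$Z{\left(q \right)} = 1$ ($Z{\left(q \right)} = \frac{2 q}{2 q} = 2 q \frac{1}{2 q} = 1$)
$X{\left(P,s \right)} = -4 + \frac{P s}{3}$ ($X{\left(P,s \right)} = -3 + \frac{P s - 3}{3} = -3 + \frac{-3 + P s}{3} = -3 + \left(-1 + \frac{P s}{3}\right) = -4 + \frac{P s}{3}$)
$F{\left(H,y \right)} = 8 + 4 y \left(-4 + 2 y\right)$ ($F{\left(H,y \right)} = 4 \left(\left(-4 + \frac{1}{3} y 6\right) y + 2\right) = 4 \left(\left(-4 + 2 y\right) y + 2\right) = 4 \left(y \left(-4 + 2 y\right) + 2\right) = 4 \left(2 + y \left(-4 + 2 y\right)\right) = 8 + 4 y \left(-4 + 2 y\right)$)
$1423 - \left(-4\right) 0 \left(-11\right) F{\left(Z{\left(-1 \right)},-3 \right)} = 1423 - \left(-4\right) 0 \left(-11\right) \left(8 + 8 \left(-3\right) \left(-2 - 3\right)\right) = 1423 - 0 \left(-11\right) \left(8 + 8 \left(-3\right) \left(-5\right)\right) = 1423 - 0 \left(8 + 120\right) = 1423 - 0 \cdot 128 = 1423 - 0 = 1423 + 0 = 1423$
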